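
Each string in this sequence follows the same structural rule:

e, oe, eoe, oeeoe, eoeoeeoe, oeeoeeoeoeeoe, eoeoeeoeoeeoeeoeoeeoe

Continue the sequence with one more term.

oeeoeeoeoeeoeeoeoeeoeoeeoeeoeoeeoe

This is a Fibonacci-style word recurrence s(k) = s(k−2)·s(k−1): e.g. e·oe = eoe.
So term 8 is oeeoeeoeoeeoe·eoeoeeoeoeeoeeoeoeeoe.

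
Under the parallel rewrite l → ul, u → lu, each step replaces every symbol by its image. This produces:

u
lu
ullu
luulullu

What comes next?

ulluluulluulullu

Rewriting each symbol of luulullu: l→ul, u→lu, u→lu, l→ul, u→lu, l→ul, l→ul, u→lu, which concatenates to ul lu lu ul lu ul ul lu.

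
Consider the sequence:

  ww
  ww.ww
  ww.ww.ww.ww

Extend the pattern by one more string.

ww.ww.ww.ww.ww.ww.ww.ww

s(k+1) = s(k)·.·s(k) — each term doubles the last with '.' between the halves.
So the next term is two copies of ww.ww.ww.ww with '.' between the halves.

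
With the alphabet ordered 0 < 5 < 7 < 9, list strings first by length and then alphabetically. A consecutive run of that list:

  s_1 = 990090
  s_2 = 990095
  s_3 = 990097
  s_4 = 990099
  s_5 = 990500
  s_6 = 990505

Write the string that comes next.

The successor of 990505 increments the rightmost position that isn't already 9 and resets every position after it to 0.

990507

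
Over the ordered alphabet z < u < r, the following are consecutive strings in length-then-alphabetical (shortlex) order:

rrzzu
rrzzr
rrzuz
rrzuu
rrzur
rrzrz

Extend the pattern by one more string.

rrzru

The successor of rrzrz increments the rightmost position that isn't already r and resets every position after it to z.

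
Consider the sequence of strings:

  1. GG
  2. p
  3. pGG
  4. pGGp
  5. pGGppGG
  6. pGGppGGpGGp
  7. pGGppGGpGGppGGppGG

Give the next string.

pGGppGGpGGppGGppGGpGGppGGpGGp

From term 3 onward, concatenate the last term with the second-to-last: p·GG = pGG, pGG·p = pGGp, …
The next term joins pGGppGGpGGppGGppGG and pGGppGGpGGp.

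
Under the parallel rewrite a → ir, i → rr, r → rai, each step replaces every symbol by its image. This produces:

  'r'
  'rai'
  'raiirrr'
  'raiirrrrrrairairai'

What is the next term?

Replace each of the 18 characters of raiirrrrrrairairai in place — rai ir rr rr rai rai rai rai rai rai ir rr rai ir rr rai ir rr — and concatenate.

raiirrrrrrairairairairairaiirrrraiirrrraiirrr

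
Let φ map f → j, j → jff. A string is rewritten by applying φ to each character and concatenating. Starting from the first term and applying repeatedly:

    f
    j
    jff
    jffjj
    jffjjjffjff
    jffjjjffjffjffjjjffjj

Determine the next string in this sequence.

Rewriting the 21 symbols of jffjjjffjffjffjjjffjj one by one yields jff j j jff jff jff j j jff j j jff j j jff jff jff j j jff jff; concatenated:

jffjjjffjffjffjjjffjjjffjjjffjffjffjjjffjff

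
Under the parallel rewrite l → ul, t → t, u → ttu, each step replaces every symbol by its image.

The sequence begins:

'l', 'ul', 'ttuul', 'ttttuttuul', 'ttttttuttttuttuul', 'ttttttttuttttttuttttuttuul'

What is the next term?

Replace each of the 26 characters of ttttttttuttttttuttttuttuul in place — t t t t t t t t ttu t t t t t t ttu t t t t ttu t t ttu ttu ul — and concatenate.

ttttttttttuttttttttuttttttuttttuttuul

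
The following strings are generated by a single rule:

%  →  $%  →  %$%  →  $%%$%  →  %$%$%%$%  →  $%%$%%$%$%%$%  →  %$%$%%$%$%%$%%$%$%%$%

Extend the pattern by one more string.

$%%$%%$%$%%$%%$%$%%$%$%%$%%$%$%%$%

From term 3 onward, concatenate the second-to-last term with the last: %·$% = %$%, $%·%$% = $%%$%, …
So term 8 is $%%$%%$%$%%$%·%$%$%%$%$%%$%%$%$%%$%.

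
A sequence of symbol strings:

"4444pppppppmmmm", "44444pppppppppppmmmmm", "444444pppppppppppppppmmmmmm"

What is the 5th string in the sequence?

44444444pppppppppppppppppppppppmmmmmmmm

The n-th term is n+3 4's then 4n+3 p's then n+3 m's (n = 1, 2, …).
Setting n = 5 gives 8, 23, 8 characters in each block.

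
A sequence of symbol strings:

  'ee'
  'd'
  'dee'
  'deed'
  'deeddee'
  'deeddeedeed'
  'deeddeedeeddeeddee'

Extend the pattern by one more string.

Each term (from the third on) is the previous term followed by the one before it: term 3 = d·ee = dee.
The next term joins deeddeedeeddeeddee and deeddeedeed.

deeddeedeeddeeddeedeeddeedeed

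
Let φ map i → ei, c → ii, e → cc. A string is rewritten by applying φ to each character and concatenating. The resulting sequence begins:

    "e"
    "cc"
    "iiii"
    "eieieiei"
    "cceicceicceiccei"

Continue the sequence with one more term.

φ(cceicceicceiccei) expands symbol-by-symbol to ii ii cc ei ii ii cc ei ii ii cc ei ii ii cc ei; joining the 16 pieces gives the next term.

iiiicceiiiiicceiiiiicceiiiiiccei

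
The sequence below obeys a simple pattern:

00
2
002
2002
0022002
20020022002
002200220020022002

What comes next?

20020022002002200220020022002

Each term (from the third on) is the two preceding terms concatenated in order: term 3 = 00·2 = 002.
So term 8 is 20020022002·002200220020022002.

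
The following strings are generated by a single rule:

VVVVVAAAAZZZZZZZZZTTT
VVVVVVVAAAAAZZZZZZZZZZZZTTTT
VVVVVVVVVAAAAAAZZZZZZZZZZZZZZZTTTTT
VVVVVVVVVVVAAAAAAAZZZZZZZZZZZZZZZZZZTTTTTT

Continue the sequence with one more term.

VVVVVVVVVVVVVAAAAAAAAZZZZZZZZZZZZZZZZZZZZZTTTTTTT

Each string has the form V^{2n-1} A^{n+1} Z^{3n} T^{n}, where the shown terms are n = 3, 4, 5, 6.
At n = 7 the blocks have lengths 13, 8, 21, 7.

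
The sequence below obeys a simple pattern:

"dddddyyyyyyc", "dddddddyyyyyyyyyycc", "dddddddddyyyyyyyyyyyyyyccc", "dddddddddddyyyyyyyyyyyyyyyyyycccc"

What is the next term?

The n-th term is 2n+1 d's then 4n-2 y's then n-1 c's, where the shown terms are n = 2, 3, 4, 5.
For the next term, n = 6, so the run lengths are 13, 22, 5.

dddddddddddddyyyyyyyyyyyyyyyyyyyyyyccccc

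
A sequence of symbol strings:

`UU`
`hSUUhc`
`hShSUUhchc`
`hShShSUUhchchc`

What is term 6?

hShShShShSUUhchchchchc

Each term wraps the previous one in hS on the left and hc on the right.
From hShShSUUhchchc, 2 further steps: hShShSUUhchchc → hShShShSUUhchchchc → (answer).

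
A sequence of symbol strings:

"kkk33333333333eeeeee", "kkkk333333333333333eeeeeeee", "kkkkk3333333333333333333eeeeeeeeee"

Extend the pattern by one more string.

kkkkkk33333333333333333333333eeeeeeeeeeee

Reading off run lengths: k runs 3, 4, 5; 3 runs 11, 15, 19; e runs 6, 8, 10 — each is linear in n, where the shown terms are n = 3, 4, 5.
For the next term, n = 6, so the run lengths are 6, 23, 12.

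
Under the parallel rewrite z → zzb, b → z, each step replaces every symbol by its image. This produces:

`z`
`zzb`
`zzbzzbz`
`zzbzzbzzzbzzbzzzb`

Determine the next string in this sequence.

Rewriting the 17 symbols of zzbzzbzzzbzzbzzzb one by one yields zzb zzb z zzb zzb z zzb zzb zzb z zzb zzb z zzb zzb zzb z; concatenated:

zzbzzbzzzbzzbzzzbzzbzzbzzzbzzbzzzbzzbzzbz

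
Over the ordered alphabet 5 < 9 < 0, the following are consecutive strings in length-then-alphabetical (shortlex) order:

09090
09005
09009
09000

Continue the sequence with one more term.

00555

Treat 09000 as a base-3 numeral over the given alphabet and add one, carrying through any trailing 0's.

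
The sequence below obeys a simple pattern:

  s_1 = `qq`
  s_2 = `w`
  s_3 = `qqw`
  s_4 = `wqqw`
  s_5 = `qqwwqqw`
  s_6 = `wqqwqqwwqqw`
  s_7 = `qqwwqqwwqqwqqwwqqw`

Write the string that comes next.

wqqwqqwwqqwqqwwqqwwqqwqqwwqqw

This is a Fibonacci-style word recurrence s(k) = s(k−2)·s(k−1): e.g. qq·w = qqw.
So term 8 is wqqwqqwwqqw·qqwwqqwwqqwqqwwqqw.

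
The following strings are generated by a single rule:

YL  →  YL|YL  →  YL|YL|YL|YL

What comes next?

Each string is two copies of the previous one joined by '|'.
Doubling YL|YL|YL|YL with '|' between the halves:

YL|YL|YL|YL|YL|YL|YL|YL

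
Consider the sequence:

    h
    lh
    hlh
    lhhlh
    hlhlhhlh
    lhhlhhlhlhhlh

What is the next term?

Each term (from the third on) is the two preceding terms concatenated in order: term 3 = h·lh = hlh.
The next term joins hlhlhhlh and lhhlhhlhlhhlh.

hlhlhhlhlhhlhhlhlhhlh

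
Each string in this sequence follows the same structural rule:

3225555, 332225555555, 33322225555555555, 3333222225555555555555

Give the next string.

333332222225555555555555555

The n-th term is n 3's then n+1 2's then 3n+1 5's (n = 1, 2, …).
At n = 5 the blocks have lengths 5, 6, 16.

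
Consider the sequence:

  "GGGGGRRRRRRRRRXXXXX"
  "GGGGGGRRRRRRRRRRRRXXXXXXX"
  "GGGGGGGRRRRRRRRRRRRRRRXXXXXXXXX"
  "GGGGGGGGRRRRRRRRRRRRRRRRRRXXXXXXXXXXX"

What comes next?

GGGGGGGGGRRRRRRRRRRRRRRRRRRRRRXXXXXXXXXXXXX

Reading off run lengths: G runs 5, 6, 7, 8; R runs 9, 12, 15, 18; X runs 5, 7, 9, 11 — each is linear in n, where the shown terms are n = 3, 4, 5, 6.
For the next term, n = 7, so the run lengths are 9, 21, 13.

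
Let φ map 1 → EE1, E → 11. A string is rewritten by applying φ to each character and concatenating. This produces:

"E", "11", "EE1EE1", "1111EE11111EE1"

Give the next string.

Applying the rule to each of the 14 symbols of 1111EE11111EE1 gives the pieces EE1 EE1 EE1 EE1 11 11 EE1 EE1 EE1 EE1 EE1 11 11 EE1, which concatenate to the answer.

EE1EE1EE1EE11111EE1EE1EE1EE1EE11111EE1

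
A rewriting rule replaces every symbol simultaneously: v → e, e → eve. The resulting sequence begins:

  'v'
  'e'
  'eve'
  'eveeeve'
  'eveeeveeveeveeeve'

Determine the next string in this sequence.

Rewriting the 17 symbols of eveeeveeveeveeeve one by one yields eve e eve eve eve e eve eve e eve eve e eve eve eve e eve; concatenated:

eveeeveeveeveeeveeveeeveeveeeveeveeveeeve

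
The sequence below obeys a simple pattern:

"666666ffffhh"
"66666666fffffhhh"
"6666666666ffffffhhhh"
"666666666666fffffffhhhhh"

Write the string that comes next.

66666666666666ffffffffhhhhhh

The n-th term is 2n+2 6's then n+2 f's then n h's, where the shown terms are n = 2, 3, 4, 5.
At n = 6 the blocks have lengths 14, 8, 6.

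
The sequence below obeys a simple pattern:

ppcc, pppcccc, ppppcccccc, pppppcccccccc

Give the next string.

ppppppcccccccccc

The n-th term is n+1 p's then 2n c's (n = 1, 2, …).
Setting n = 5 gives 6, 10 characters in each block.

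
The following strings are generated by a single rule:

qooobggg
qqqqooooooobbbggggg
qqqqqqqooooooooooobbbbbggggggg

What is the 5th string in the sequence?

Each string has the form q^{3n-2} o^{4n-1} b^{2n-1} g^{2n+1} (n = 1, 2, …).
At n = 5 the blocks have lengths 13, 19, 9, 11.

qqqqqqqqqqqqqooooooooooooooooooobbbbbbbbbggggggggggg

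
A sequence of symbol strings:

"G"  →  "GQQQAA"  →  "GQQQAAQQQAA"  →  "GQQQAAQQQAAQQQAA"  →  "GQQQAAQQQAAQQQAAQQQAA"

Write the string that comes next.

Every step adds QQQAA to the end: s(k+1) = s(k)·QQQAA.
Applying this once more to GQQQAAQQQAAQQQAAQQQAA:

GQQQAAQQQAAQQQAAQQQAAQQQAA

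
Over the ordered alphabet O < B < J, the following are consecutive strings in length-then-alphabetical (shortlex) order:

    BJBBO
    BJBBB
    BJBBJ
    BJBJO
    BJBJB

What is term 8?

BJJOB

Stepping forward 3 times from BJBJB: BJBJB → BJBJJ → BJJOO, then the target.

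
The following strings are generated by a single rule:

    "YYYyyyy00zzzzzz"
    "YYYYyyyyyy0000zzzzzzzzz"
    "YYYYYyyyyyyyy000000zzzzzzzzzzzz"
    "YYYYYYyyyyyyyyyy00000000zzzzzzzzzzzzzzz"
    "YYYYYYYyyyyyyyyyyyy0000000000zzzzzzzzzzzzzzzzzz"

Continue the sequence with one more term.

Each string has the form Y^{n+2} y^{2n+2} 0^{2n} z^{3n+3} (n = 1, 2, …).
At n = 6 the blocks have lengths 8, 14, 12, 21.

YYYYYYYYyyyyyyyyyyyyyy000000000000zzzzzzzzzzzzzzzzzzzzz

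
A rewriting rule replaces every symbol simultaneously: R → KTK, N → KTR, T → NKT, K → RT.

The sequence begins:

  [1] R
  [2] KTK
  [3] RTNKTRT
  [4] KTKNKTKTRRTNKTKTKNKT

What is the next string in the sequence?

Rewriting the 20 symbols of KTKNKTKTRRTNKTKTKNKT one by one yields RT NKT RT KTR RT NKT RT NKT KTK KTK NKT KTR RT NKT RT NKT RT KTR RT NKT; concatenated:

RTNKTRTKTRRTNKTRTNKTKTKKTKNKTKTRRTNKTRTNKTRTKTRRTNKT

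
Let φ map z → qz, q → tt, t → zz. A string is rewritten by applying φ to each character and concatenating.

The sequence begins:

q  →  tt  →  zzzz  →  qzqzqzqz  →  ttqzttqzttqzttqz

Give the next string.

Rewriting the 16 symbols of ttqzttqzttqzttqz one by one yields zz zz tt qz zz zz tt qz zz zz tt qz zz zz tt qz; concatenated:

zzzzttqzzzzzttqzzzzzttqzzzzzttqz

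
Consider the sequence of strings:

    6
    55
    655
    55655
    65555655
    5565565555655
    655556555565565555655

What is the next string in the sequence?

5565565555655655556555565565555655

This is a Fibonacci-style word recurrence s(k) = s(k−2)·s(k−1): e.g. 6·55 = 655.
Continuing: 5565565555655 · 655556555565565555655 gives term 8.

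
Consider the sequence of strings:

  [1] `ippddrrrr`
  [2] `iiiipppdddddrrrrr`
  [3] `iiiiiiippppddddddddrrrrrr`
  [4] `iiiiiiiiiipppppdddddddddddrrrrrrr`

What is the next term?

The n-th term is 3n-2 i's then n+1 p's then 3n-1 d's then n+3 r's (n = 1, 2, …).
For the next term, n = 5, so the run lengths are 13, 6, 14, 8.

iiiiiiiiiiiiippppppddddddddddddddrrrrrrrr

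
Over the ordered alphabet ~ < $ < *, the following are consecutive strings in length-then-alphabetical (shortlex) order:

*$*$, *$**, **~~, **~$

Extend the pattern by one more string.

**~*

Find the rightmost character of **~$ below *, bump it to the next letter, and reset everything to its right to ~.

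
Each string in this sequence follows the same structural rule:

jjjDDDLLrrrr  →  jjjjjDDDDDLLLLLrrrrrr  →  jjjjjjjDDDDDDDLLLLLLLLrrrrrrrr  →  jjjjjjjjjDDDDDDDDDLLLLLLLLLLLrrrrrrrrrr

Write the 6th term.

jjjjjjjjjjjjjDDDDDDDDDDDDDLLLLLLLLLLLLLLLLLrrrrrrrrrrrrrr

Reading off run lengths: j runs 3, 5, 7, 9; D runs 3, 5, 7, 9; L runs 2, 5, 8, 11; r runs 4, 6, 8, 10 — each is linear in n (n = 1, 2, …).
For term 6, n = 6, so the run lengths are 13, 13, 17, 14.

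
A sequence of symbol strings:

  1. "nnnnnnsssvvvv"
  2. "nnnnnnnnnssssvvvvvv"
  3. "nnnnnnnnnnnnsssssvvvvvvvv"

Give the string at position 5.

nnnnnnnnnnnnnnnnnnsssssssvvvvvvvvvvvv

Term n consists of 3n n's, followed by n+1 s's, followed by 2n v's, where the shown terms are n = 2, 3, 4.
Setting n = 6 gives 18, 7, 12 characters in each block.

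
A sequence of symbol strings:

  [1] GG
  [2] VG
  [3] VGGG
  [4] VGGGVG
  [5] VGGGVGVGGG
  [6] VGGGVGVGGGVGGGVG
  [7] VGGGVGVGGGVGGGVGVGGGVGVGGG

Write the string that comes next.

VGGGVGVGGGVGGGVGVGGGVGVGGGVGGGVGVGGGVGGGVG

Each term (from the third on) is the previous term followed by the one before it: term 3 = VG·GG = VGGG.
The next term joins VGGGVGVGGGVGGGVGVGGGVGVGGG and VGGGVGVGGGVGGGVG.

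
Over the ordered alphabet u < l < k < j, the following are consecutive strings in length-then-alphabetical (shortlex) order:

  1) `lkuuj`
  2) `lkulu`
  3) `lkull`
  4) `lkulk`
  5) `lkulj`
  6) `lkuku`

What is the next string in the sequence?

Find the rightmost character of lkuku below j, bump it to the next letter, and reset everything to its right to u.

lkukl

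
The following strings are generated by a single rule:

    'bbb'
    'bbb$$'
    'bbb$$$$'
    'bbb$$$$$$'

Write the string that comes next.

Each term is the previous one with $$ appended.
Applying this once more to bbb$$$$$$:

bbb$$$$$$$$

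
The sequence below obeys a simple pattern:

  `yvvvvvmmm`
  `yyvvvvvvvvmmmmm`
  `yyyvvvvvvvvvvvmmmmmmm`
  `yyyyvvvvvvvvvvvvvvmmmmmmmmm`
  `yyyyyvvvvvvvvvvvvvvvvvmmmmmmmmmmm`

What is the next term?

yyyyyyvvvvvvvvvvvvvvvvvvvvmmmmmmmmmmmmm

Reading off run lengths: y runs 1, 2, 3, 4, 5; v runs 5, 8, 11, 14, 17; m runs 3, 5, 7, 9, 11 — each is linear in n (n = 1, 2, …).
For the next term, n = 6, so the run lengths are 6, 20, 13.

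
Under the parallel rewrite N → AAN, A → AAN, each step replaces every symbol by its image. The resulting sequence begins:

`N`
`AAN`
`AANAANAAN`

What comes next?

Apply φ to AANAANAAN symbol by symbol: A→AAN, A→AAN, N→AAN, A→AAN, A→AAN, N→AAN, A→AAN, A→AAN, N→AAN; joined: AAN AAN AAN AAN AAN AAN AAN AAN AAN.

AANAANAANAANAANAANAANAANAAN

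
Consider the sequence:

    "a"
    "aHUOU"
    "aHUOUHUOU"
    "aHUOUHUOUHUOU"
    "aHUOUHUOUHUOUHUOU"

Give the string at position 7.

aHUOUHUOUHUOUHUOUHUOUHUOU

The strings grow by a fixed suffix HUOU each time.
From aHUOUHUOUHUOUHUOU, 2 further steps: aHUOUHUOUHUOUHUOU → aHUOUHUOUHUOUHUOUHUOU → (answer).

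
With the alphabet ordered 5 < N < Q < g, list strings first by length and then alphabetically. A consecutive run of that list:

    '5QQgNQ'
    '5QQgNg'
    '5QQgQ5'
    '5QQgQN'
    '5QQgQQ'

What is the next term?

5QQgQg

The successor of 5QQgQQ increments the rightmost position that isn't already g and resets every position after it to 5.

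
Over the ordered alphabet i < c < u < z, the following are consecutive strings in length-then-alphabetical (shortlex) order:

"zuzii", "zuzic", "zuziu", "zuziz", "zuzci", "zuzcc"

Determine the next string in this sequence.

Find the rightmost character of zuzcc below z, bump it to the next letter, and reset everything to its right to i.

zuzcu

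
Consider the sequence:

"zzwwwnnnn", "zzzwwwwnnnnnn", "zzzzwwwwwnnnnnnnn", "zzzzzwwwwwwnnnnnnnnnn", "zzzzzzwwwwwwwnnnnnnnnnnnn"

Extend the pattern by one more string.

zzzzzzzwwwwwwwwnnnnnnnnnnnnnn

Each string has the form z^{n} w^{n+1} n^{2n}, where the shown terms are n = 2, 3, 4, 5, 6.
At n = 7 the blocks have lengths 7, 8, 14.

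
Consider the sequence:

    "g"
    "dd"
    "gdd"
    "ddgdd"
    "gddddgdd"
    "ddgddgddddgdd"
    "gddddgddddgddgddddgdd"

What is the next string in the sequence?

ddgddgddddgddgddddgddddgddgddddgdd

Each term (from the third on) is the two preceding terms concatenated in order: term 3 = g·dd = gdd.
The next term joins ddgddgddddgdd and gddddgddddgddgddddgdd.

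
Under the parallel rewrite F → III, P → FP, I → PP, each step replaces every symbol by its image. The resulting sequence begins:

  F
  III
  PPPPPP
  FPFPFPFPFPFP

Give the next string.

IIIFPIIIFPIIIFPIIIFPIIIFPIIIFP

Expanding FPFPFPFPFPFP: F→III, P→FP, F→III, P→FP, F→III, P→FP, F→III, P→FP, F→III, P→FP, F→III, P→FP. Concatenated: III FP III FP III FP III FP III FP III FP.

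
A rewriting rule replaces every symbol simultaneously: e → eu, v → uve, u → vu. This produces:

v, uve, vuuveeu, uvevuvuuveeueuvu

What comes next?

Applying the rule to each of the 16 symbols of uvevuvuuveeueuvu gives the pieces vu uve eu uve vu uve vu vu uve eu eu vu eu vu uve vu, which concatenate to the answer.

vuuveeuuvevuuvevuvuuveeueuvueuvuuvevu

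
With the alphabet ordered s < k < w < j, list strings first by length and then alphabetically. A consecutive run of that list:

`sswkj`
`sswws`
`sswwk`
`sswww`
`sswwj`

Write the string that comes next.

sswjs

The successor of sswwj increments the rightmost position that isn't already j and resets every position after it to s.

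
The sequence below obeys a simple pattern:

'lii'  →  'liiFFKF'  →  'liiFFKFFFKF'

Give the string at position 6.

liiFFKFFFKFFFKFFFKFFFKF

Each term is the previous one with FFKF appended.
From liiFFKFFFKF, 3 further steps: liiFFKFFFKF → liiFFKFFFKFFFKF → liiFFKFFFKFFFKFFFKF → (answer).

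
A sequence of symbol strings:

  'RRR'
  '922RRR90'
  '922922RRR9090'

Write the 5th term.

Each term wraps the previous one in 922 on the left and 90 on the right.
From 922922RRR9090, 2 further steps: 922922RRR9090 → 922922922RRR909090 → (answer).

922922922922RRR90909090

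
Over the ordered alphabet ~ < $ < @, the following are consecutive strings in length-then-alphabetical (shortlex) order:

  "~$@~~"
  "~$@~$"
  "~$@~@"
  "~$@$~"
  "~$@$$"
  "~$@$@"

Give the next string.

~$@@~

Treat ~$@$@ as a base-3 numeral over the given alphabet and add one, carrying through any trailing @'s.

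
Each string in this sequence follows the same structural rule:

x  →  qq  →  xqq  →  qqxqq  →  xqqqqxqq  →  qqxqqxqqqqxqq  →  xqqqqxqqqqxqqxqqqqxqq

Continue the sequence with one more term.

This is a Fibonacci-style word recurrence s(k) = s(k−2)·s(k−1): e.g. x·qq = xqq.
So term 8 is qqxqqxqqqqxqq·xqqqqxqqqqxqqxqqqqxqq.

qqxqqxqqqqxqqxqqqqxqqqqxqqxqqqqxqq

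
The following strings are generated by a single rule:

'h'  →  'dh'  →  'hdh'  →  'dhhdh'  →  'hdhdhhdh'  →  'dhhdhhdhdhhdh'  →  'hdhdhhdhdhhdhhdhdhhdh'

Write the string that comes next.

From term 3 onward, concatenate the second-to-last term with the last: h·dh = hdh, dh·hdh = dhhdh, …
So term 8 is dhhdhhdhdhhdh·hdhdhhdhdhhdhhdhdhhdh.

dhhdhhdhdhhdhhdhdhhdhdhhdhhdhdhhdh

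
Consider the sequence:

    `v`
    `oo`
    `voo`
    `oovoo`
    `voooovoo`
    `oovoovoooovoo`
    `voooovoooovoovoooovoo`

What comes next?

oovoovoooovoovoooovoooovoovoooovoo

From term 3 onward, concatenate the second-to-last term with the last: v·oo = voo, oo·voo = oovoo, …
The next term joins oovoovoooovoo and voooovoooovoovoooovoo.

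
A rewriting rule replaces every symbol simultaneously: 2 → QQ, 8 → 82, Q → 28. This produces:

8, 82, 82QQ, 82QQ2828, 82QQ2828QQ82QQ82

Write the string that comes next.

φ(82QQ2828QQ82QQ82) expands symbol-by-symbol to 82 QQ 28 28 QQ 82 QQ 82 28 28 82 QQ 28 28 82 QQ; joining the 16 pieces gives the next term.

82QQ2828QQ82QQ82282882QQ282882QQ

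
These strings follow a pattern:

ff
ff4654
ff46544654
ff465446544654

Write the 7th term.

ff465446544654465446544654

The strings grow by a fixed suffix 4654 each time.
From ff465446544654, 3 further steps: ff465446544654 → ff4654465446544654 → ff46544654465446544654 → (answer).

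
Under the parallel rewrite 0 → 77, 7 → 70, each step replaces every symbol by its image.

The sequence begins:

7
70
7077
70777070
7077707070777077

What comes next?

70777070707770777077707070777070

Replace each of the 16 characters of 7077707070777077 in place — 70 77 70 70 70 77 70 77 70 77 70 70 70 77 70 70 — and concatenate.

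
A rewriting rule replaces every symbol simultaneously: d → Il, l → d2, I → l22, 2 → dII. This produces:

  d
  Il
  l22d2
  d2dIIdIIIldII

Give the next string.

Rewriting the 13 symbols of d2dIIdIIIldII one by one yields Il dII Il l22 l22 Il l22 l22 l22 d2 Il l22 l22; concatenated:

IldIIIll22l22Ill22l22l22d2Ill22l22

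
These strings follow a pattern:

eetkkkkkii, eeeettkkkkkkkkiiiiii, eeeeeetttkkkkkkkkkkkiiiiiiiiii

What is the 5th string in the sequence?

eeeeeeeeeetttttkkkkkkkkkkkkkkkkkiiiiiiiiiiiiiiiiii

Each string has the form e^{2n} t^{n} k^{3n+2} i^{4n-2} (n = 1, 2, …).
For term 5, n = 5, so the run lengths are 10, 5, 17, 18.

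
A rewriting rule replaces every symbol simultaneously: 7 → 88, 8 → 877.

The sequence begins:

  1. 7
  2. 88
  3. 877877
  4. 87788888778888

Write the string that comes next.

Rewriting the 14 symbols of 87788888778888 one by one yields 877 88 88 877 877 877 877 877 88 88 877 877 877 877; concatenated:

87788888778778778778778888877877877877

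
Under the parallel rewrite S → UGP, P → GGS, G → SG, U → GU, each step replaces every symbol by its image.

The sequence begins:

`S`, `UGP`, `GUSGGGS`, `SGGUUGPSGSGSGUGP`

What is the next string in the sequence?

Replace each of the 16 characters of SGGUUGPSGSGSGUGP in place — UGP SG SG GU GU SG GGS UGP SG UGP SG UGP SG GU SG GGS — and concatenate.

UGPSGSGGUGUSGGGSUGPSGUGPSGUGPSGGUSGGGS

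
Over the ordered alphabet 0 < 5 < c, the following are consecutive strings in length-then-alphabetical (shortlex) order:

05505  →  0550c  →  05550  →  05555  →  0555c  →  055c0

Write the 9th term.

05c00

Stepping forward 3 times from 055c0: 055c0 → 055c5 → 055cc, then the target.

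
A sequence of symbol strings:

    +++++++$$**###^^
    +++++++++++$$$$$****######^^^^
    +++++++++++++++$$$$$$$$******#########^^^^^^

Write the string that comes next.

+++++++++++++++++++$$$$$$$$$$$********############^^^^^^^^

Each string has the form +^{4n+3} $^{3n-1} *^{2n} #^{3n} ^^{2n} (n = 1, 2, …).
Setting n = 4 gives 19, 11, 8, 12, 8 characters in each block.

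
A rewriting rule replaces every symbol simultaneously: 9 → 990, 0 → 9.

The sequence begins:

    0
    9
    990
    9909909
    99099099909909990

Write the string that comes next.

99099099909909990990990999099099909909909

Applying the rule to each of the 17 symbols of 99099099909909990 gives the pieces 990 990 9 990 990 9 990 990 990 9 990 990 9 990 990 990 9, which concatenate to the answer.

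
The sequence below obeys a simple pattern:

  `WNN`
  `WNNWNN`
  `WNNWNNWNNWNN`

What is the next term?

WNNWNNWNNWNNWNNWNNWNNWNN

Each string is two copies of the previous one concatenated.
So the next term is two copies of WNNWNNWNNWNN.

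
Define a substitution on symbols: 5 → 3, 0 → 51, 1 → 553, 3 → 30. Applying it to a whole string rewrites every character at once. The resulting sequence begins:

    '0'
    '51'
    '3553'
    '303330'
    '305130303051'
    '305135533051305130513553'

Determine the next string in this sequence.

Rewriting the 24 symbols of 305135533051305130513553 one by one yields 30 51 3 553 30 3 3 30 30 51 3 553 30 51 3 553 30 51 3 553 30 3 3 30; concatenated:

30513553303330305135533051355330513553303330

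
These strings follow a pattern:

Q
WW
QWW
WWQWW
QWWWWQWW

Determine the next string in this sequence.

WWQWWQWWWWQWW

From term 3 onward, concatenate the second-to-last term with the last: Q·WW = QWW, WW·QWW = WWQWW, …
So term 6 is WWQWW·QWWWWQWW.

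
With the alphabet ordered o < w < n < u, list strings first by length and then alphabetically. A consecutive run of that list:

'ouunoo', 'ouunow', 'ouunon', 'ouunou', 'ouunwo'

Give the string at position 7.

ouunwn

Continuing the enumeration 2 steps past ouunwo: ouunwo → ouunww → (answer).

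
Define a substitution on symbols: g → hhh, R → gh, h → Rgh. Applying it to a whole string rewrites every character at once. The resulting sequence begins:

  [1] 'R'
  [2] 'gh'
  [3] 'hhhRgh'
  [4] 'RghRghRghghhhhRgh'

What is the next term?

ghhhhRghghhhhRghghhhhRghhhhRghRghRghRghghhhhRgh

φ(RghRghRghghhhhRgh) expands symbol-by-symbol to gh hhh Rgh gh hhh Rgh gh hhh Rgh hhh Rgh Rgh Rgh Rgh gh hhh Rgh; joining the 17 pieces gives the next term.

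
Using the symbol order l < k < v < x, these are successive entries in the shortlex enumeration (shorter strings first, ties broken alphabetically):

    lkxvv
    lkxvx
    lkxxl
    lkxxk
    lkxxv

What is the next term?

The successor of lkxxv increments the rightmost position that isn't already x and resets every position after it to l.

lkxxx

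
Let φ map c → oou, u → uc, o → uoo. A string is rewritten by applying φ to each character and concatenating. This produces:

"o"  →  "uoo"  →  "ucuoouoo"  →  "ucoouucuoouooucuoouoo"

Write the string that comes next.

Rewriting the 21 symbols of ucoouucuoouooucuoouoo one by one yields uc oou uoo uoo uc uc oou uc uoo uoo uc uoo uoo uc oou uc uoo uoo uc uoo uoo; concatenated:

ucoouuoouooucucoouucuoouooucuoouooucoouucuoouooucuoouoo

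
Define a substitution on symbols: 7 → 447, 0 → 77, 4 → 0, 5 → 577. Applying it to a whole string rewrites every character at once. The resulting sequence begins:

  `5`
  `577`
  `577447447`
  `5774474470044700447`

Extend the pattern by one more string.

φ(5774474470044700447) expands symbol-by-symbol to 577 447 447 0 0 447 0 0 447 77 77 0 0 447 77 77 0 0 447; joining the 19 pieces gives the next term.

5774474470044700447777700447777700447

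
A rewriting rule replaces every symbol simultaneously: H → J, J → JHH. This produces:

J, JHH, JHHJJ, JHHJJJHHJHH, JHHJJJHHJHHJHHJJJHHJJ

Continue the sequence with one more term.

JHHJJJHHJHHJHHJJJHHJJJHHJJJHHJHHJHHJJJHHJHH

Applying the rule to each of the 21 symbols of JHHJJJHHJHHJHHJJJHHJJ gives the pieces JHH J J JHH JHH JHH J J JHH J J JHH J J JHH JHH JHH J J JHH JHH, which concatenate to the answer.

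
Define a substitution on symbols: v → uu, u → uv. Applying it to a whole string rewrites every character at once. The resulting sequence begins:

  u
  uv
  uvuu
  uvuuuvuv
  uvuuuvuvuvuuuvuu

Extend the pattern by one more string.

Rewriting the 16 symbols of uvuuuvuvuvuuuvuu one by one yields uv uu uv uv uv uu uv uu uv uu uv uv uv uu uv uv; concatenated:

uvuuuvuvuvuuuvuuuvuuuvuvuvuuuvuv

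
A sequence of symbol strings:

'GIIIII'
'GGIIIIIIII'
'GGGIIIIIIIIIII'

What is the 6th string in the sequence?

GGGGGGIIIIIIIIIIIIIIIIIIII

Each string has the form G^{n} I^{3n+2} (n = 1, 2, …).
At n = 6 the blocks have lengths 6, 20.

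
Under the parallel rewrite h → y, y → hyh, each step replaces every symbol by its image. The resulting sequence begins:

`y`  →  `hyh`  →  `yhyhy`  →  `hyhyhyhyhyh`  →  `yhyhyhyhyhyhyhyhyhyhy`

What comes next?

Applying the rule to each of the 21 symbols of yhyhyhyhyhyhyhyhyhyhy gives the pieces hyh y hyh y hyh y hyh y hyh y hyh y hyh y hyh y hyh y hyh y hyh, which concatenate to the answer.

hyhyhyhyhyhyhyhyhyhyhyhyhyhyhyhyhyhyhyhyhyh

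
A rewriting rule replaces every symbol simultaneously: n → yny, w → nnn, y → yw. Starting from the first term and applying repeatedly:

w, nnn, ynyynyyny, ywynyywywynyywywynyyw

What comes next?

ywnnnywynyywywnnnywnnnywynyywywnnnywnnnywynyywywnnn

φ(ywynyywywynyywywynyyw) expands symbol-by-symbol to yw nnn yw yny yw yw nnn yw nnn yw yny yw yw nnn yw nnn yw yny yw yw nnn; joining the 21 pieces gives the next term.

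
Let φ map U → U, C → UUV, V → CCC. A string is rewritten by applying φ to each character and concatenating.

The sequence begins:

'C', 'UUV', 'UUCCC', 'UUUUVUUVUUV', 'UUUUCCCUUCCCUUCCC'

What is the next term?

Replace each of the 17 characters of UUUUCCCUUCCCUUCCC in place — U U U U UUV UUV UUV U U UUV UUV UUV U U UUV UUV UUV — and concatenate.

UUUUUUVUUVUUVUUUUVUUVUUVUUUUVUUVUUV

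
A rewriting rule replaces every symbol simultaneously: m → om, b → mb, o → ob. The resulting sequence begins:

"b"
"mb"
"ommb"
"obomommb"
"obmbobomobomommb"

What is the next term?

Applying the rule to each of the 16 symbols of obmbobomobomommb gives the pieces ob mb om mb ob mb ob om ob mb ob om ob om om mb, which concatenate to the answer.

obmbommbobmbobomobmbobomobomommb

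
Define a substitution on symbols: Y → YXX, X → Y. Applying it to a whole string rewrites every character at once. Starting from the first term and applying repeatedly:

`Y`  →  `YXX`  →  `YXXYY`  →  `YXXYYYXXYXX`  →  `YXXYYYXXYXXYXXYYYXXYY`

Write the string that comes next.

YXXYYYXXYXXYXXYYYXXYYYXXYYYXXYXXYXXYYYXXYXX

Replace each of the 21 characters of YXXYYYXXYXXYXXYYYXXYY in place — YXX Y Y YXX YXX YXX Y Y YXX Y Y YXX Y Y YXX YXX YXX Y Y YXX YXX — and concatenate.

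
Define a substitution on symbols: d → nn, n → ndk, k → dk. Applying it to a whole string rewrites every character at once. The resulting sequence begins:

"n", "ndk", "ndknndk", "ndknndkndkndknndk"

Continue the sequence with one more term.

Applying the rule to each of the 17 symbols of ndknndkndkndknndk gives the pieces ndk nn dk ndk ndk nn dk ndk nn dk ndk nn dk ndk ndk nn dk, which concatenate to the answer.

ndknndkndkndknndkndknndkndknndkndkndknndk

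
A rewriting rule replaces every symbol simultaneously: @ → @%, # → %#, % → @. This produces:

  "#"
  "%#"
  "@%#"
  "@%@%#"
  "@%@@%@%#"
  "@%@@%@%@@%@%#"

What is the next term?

Rewriting the 13 symbols of @%@@%@%@@%@%# one by one yields @% @ @% @% @ @% @ @% @% @ @% @ %#; concatenated:

@%@@%@%@@%@@%@%@@%@%#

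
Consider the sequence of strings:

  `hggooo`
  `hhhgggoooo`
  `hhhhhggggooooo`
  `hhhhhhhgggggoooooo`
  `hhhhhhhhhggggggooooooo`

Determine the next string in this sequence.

Term n consists of 2n-1 h's, followed by n+1 g's, followed by n+2 o's (n = 1, 2, …).
For the next term, n = 6, so the run lengths are 11, 7, 8.

hhhhhhhhhhhgggggggoooooooo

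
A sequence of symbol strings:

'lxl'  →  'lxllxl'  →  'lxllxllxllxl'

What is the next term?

Every step duplicates the string.
Doubling lxllxllxllxl:

lxllxllxllxllxllxllxllxl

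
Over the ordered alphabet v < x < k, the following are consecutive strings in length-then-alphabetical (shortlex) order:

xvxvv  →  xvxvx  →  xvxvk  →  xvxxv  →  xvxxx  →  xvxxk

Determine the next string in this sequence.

xvxkv

The successor of xvxxk increments the rightmost position that isn't already k and resets every position after it to v.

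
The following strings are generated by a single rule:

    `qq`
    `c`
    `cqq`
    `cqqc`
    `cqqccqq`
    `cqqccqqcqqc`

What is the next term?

cqqccqqcqqccqqccqq

This is a Fibonacci-style word recurrence s(k) = s(k−1)·s(k−2): e.g. c·qq = cqq.
So term 7 is cqqccqqcqqc·cqqccqq.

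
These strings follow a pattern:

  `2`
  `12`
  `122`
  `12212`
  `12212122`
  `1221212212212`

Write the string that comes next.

122121221221212212122

This is a Fibonacci-style word recurrence s(k) = s(k−1)·s(k−2): e.g. 12·2 = 122.
Continuing: 1221212212212 · 12212122 gives term 7.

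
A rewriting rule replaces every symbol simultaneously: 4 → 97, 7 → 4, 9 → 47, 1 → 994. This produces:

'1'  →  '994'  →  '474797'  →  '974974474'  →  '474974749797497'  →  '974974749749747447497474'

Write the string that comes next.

474974749749747497474974979749747497497

Applying the rule to each of the 24 symbols of 974974749749747447497474 gives the pieces 47 4 97 47 4 97 4 97 47 4 97 47 4 97 4 97 97 4 97 47 4 97 4 97, which concatenate to the answer.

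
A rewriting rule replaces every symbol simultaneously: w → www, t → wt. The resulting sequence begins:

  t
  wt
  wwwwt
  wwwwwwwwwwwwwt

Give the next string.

Rewriting the 14 symbols of wwwwwwwwwwwwwt one by one yields www www www www www www www www www www www www www wt; concatenated:

wwwwwwwwwwwwwwwwwwwwwwwwwwwwwwwwwwwwwwwwt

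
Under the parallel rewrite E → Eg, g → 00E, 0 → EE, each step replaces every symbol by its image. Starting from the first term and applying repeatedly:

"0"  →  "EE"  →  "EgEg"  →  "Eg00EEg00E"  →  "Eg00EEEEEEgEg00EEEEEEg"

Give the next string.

Applying the rule to each of the 22 symbols of Eg00EEEEEEgEg00EEEEEEg gives the pieces Eg 00E EE EE Eg Eg Eg Eg Eg Eg 00E Eg 00E EE EE Eg Eg Eg Eg Eg Eg 00E, which concatenate to the answer.

Eg00EEEEEEgEgEgEgEgEg00EEg00EEEEEEgEgEgEgEgEg00E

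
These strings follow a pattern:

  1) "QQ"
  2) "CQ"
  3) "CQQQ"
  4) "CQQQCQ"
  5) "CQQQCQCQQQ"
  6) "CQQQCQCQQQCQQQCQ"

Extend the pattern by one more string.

CQQQCQCQQQCQQQCQCQQQCQCQQQ

From term 3 onward, concatenate the last term with the second-to-last: CQ·QQ = CQQQ, CQQQ·CQ = CQQQCQ, …
So term 7 is CQQQCQCQQQCQQQCQ·CQQQCQCQQQ.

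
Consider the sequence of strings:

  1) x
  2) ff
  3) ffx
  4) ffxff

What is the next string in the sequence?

ffxffffx

This is a Fibonacci-style word recurrence s(k) = s(k−1)·s(k−2): e.g. ff·x = ffx.
The next term joins ffxff and ffx.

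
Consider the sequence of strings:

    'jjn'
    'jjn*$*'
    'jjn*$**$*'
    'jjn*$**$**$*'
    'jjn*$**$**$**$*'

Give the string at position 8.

Every step adds *$* to the end: s(k+1) = s(k)·*$*.
From jjn*$**$**$**$*, 3 further steps: jjn*$**$**$**$* → jjn*$**$**$**$**$* → jjn*$**$**$**$**$**$* → (answer).

jjn*$**$**$**$**$**$**$*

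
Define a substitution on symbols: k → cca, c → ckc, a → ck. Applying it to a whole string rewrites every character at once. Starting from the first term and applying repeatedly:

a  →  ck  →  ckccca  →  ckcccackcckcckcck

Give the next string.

ckcccackcckcckcckckcccackcckcccackcckcccackcckccca

φ(ckcccackcckcckcck) expands symbol-by-symbol to ckc cca ckc ckc ckc ck ckc cca ckc ckc cca ckc ckc cca ckc ckc cca; joining the 17 pieces gives the next term.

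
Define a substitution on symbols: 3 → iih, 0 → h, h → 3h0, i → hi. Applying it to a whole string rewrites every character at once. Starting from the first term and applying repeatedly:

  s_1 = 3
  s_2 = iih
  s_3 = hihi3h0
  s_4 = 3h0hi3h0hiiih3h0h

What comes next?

iih3h0h3h0hiiih3h0h3h0hihihi3h0iih3h0h3h0

Applying the rule to each of the 17 symbols of 3h0hi3h0hiiih3h0h gives the pieces iih 3h0 h 3h0 hi iih 3h0 h 3h0 hi hi hi 3h0 iih 3h0 h 3h0, which concatenate to the answer.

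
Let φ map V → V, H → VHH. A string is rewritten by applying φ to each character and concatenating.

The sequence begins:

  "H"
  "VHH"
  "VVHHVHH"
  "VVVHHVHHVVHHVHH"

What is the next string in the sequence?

φ(VVVHHVHHVVHHVHH) expands symbol-by-symbol to V V V VHH VHH V VHH VHH V V VHH VHH V VHH VHH; joining the 15 pieces gives the next term.

VVVVHHVHHVVHHVHHVVVHHVHHVVHHVHH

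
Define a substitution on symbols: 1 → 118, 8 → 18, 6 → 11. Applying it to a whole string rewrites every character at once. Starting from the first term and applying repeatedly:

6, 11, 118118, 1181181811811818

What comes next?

Rewriting the 16 symbols of 1181181811811818 one by one yields 118 118 18 118 118 18 118 18 118 118 18 118 118 18 118 18; concatenated:

118118181181181811818118118181181181811818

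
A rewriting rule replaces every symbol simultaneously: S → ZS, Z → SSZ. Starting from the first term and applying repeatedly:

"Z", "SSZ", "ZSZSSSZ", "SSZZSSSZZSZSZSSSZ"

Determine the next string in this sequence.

ZSZSSSZSSZZSZSZSSSZSSZZSSSZZSSSZZSZSZSSSZ

Replace each of the 17 characters of SSZZSSSZZSZSZSSSZ in place — ZS ZS SSZ SSZ ZS ZS ZS SSZ SSZ ZS SSZ ZS SSZ ZS ZS ZS SSZ — and concatenate.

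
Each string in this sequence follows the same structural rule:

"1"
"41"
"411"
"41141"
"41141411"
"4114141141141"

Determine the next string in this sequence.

411414114114141141411

Each term (from the third on) is the previous term followed by the one before it: term 3 = 41·1 = 411.
So term 7 is 4114141141141·41141411.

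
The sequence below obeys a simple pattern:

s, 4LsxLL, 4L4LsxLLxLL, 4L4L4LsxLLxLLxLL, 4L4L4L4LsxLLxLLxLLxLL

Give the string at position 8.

Each term wraps the previous one in 4L on the left and xLL on the right.
From 4L4L4L4LsxLLxLLxLLxLL, 3 further steps: 4L4L4L4LsxLLxLLxLLxLL → 4L4L4L4L4LsxLLxLLxLLxLLxLL → 4L4L4L4L4L4LsxLLxLLxLLxLLxLLxLL → (answer).

4L4L4L4L4L4L4LsxLLxLLxLLxLLxLLxLLxLL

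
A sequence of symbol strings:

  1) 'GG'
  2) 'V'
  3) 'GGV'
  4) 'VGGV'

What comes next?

GGVVGGV

This is a Fibonacci-style word recurrence s(k) = s(k−2)·s(k−1): e.g. GG·V = GGV.
So term 5 is GGV·VGGV.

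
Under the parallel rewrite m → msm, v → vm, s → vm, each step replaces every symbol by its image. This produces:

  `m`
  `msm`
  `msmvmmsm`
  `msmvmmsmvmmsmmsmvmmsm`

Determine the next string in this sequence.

msmvmmsmvmmsmmsmvmmsmvmmsmmsmvmmsmmsmvmmsmvmmsmmsmvmmsm

φ(msmvmmsmvmmsmmsmvmmsm) expands symbol-by-symbol to msm vm msm vm msm msm vm msm vm msm msm vm msm msm vm msm vm msm msm vm msm; joining the 21 pieces gives the next term.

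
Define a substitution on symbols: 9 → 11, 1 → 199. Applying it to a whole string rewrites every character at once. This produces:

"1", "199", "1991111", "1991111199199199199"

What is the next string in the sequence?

19911111991991991991991111199111119911111991111

Applying the rule to each of the 19 symbols of 1991111199199199199 gives the pieces 199 11 11 199 199 199 199 199 11 11 199 11 11 199 11 11 199 11 11, which concatenate to the answer.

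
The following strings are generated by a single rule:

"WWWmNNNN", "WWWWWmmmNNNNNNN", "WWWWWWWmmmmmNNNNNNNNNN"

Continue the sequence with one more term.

Each string has the form W^{2n+1} m^{2n-1} N^{3n+1} (n = 1, 2, …).
At n = 4 the blocks have lengths 9, 7, 13.

WWWWWWWWWmmmmmmmNNNNNNNNNNNNN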